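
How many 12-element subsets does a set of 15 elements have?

C(15,12) = C(15,3) by symmetry.
C(15,3) = (15·14·13) / 3! = 2730 / 6 = 455.

455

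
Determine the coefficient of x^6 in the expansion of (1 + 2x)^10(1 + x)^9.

Coefficient of x^6 = Σ_{j} C(10,j)·2^j·C(9,6-j)·1^(6-j) for j from 0 to 6.
= 84 + 2520 + 22680 + 80640 + 120960 + 72576 + 13440 = 312900.

312900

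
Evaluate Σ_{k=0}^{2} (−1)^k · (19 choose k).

153

The partial alternating sum Σ_{k=0}^{2} (−1)^k C(19,k) = (−1)^2 C(18,2) = 153.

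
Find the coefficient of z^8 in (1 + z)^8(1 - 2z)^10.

-303

Coefficient of z^8 = Σ_{j} C(8,j)·1^j·C(10,8-j)·(-2)^(8-j) for j from 0 to 8.
= 11520 + (-122880) + 376320 + (-451584) + 235200 + (-53760) + 5040 + (-160) + 1 = -303.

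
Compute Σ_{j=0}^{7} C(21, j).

1 + 21 + 210 + 1330 + 5985 + 20349 + 54264 + 116280 = 198440.

198440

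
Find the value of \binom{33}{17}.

C(33,17) = C(33,16) by symmetry.
C(33,16) = (33·32·31·30·29·28·27·26·25·24·23·22·21·20·19·18) / 16! = 24412776311194951680000 / 20922789888000 = 1166803110.

1166803110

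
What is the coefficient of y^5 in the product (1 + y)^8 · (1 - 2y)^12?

Coefficient of y^5 = Σ_{j} C(8,j)·1^j·C(12,5-j)·(-2)^(5-j) for j from 0 to 5.
= (-25344) + 63360 + (-49280) + 14784 + (-1680) + 56 = 1896.

1896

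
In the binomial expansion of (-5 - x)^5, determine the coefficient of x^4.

-25

The general term is C(5,j)·(-5)^j·(-x)^(5-j); the x^4 term has j = 1.
C(5,1) = 5.
Coefficient = C(5,1) · (-5)^1 = 5 · (-5) = -25.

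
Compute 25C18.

480700

C(25,18) = C(25,7) by symmetry.
C(25,7) = (25·24·23·22·21·20·19) / 7! = 2422728000 / 5040 = 480700.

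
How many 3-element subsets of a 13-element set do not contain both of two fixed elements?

275

All 3-subsets: C(13,3) = 286. Those containing both fixed elements: C(11,1) = 11.
286 − 11 = 275.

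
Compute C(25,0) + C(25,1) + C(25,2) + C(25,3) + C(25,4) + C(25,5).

68406

1 + 25 + 300 + 2300 + 12650 + 53130 = 68406.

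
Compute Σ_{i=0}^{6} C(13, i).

1 + 13 + 78 + 286 + 715 + 1287 + 1716 = 4096.

4096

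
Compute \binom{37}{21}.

12875774670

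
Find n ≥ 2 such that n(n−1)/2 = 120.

16

n(n−1)/2 = 120 ⇒ n(n−1) = 240. Since 16·15 = 240, n = 16.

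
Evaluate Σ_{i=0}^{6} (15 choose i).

9949

1 + 15 + 105 + 455 + 1365 + 3003 + 5005 = 9949.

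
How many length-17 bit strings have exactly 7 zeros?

19448

Choose the 7 positions: C(17,7) = 19448.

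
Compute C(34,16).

2203961430

C(34,16) = (34·33·32·31·30·29·28·27·26·25·24·23·22·21·20·19) / 16! = 46113021921146019840000 / 20922789888000 = 2203961430.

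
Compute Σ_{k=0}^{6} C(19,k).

1 + 19 + 171 + 969 + 3876 + 11628 + 27132 = 43796.

43796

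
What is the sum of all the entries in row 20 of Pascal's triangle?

1048576

Setting x = 1 in (1+x)^20 gives Σ C(20,i) = 2^20 = 1048576.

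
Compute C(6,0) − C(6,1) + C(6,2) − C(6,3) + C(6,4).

5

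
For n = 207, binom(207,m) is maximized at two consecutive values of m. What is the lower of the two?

103

For odd n = 207, C(207,m) peaks at m = (n−1)/2 and (n+1)/2; the lower is 103.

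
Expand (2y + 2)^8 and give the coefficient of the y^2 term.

7168

The general term is C(8,j)·(2y)^j·(2)^(8-j); the y^2 term has j = 2.
C(8,2) = 28.
Coefficient = C(8,2) · 2^2 · 2^6 = 28 · 4 · 64 = 7168.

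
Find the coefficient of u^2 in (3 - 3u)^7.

45927

The general term is C(7,j)·(3)^j·(-3u)^(7-j); the u^2 term has j = 5.
C(7,5) = 21.
Coefficient = C(7,5) · 3^5 · (-3)^2 = 21 · 243 · 9 = 45927.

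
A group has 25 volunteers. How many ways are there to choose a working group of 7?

This is C(25,7) = 480700.

480700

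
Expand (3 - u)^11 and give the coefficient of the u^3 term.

The general term is C(11,j)·(3)^j·(-u)^(11-j); the u^3 term has j = 8.
C(11,8) = 165.
Coefficient = C(11,8) · 3^8 · (-1)^3 = 165 · 6561 · (-1) = -1082565.

-1082565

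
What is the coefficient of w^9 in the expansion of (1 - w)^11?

-55

The general term is C(11,j)·(1)^j·(-w)^(11-j); the w^9 term has j = 2.
C(11,2) = 55.
Coefficient = C(11,2) · (-1)^9 = 55 · (-1) = -55.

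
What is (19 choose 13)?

27132

C(19,13) = C(19,6) by symmetry.
C(19,6) = (19·18·17·16·15·14) / 6! = 19535040 / 720 = 27132.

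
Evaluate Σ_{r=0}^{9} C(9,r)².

48620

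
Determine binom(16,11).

4368

C(16,11) = C(16,5) by symmetry.
C(16,5) = (16·15·14·13·12) / 5! = 524160 / 120 = 4368.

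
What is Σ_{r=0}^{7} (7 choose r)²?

3432

Σ C(7,r)² is the coefficient of x^7 in (1+x)^7(1+x)^7 = (1+x)^14, i.e. C(14,7) = 3432.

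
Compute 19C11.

C(19,11) = C(19,8) by symmetry.
C(19,8) = (19·18·17·16·15·14·13·12) / 8! = 3047466240 / 40320 = 75582.

75582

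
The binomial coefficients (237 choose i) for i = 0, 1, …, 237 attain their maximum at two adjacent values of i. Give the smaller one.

118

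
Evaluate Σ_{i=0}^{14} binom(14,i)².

Σ C(14,i)² is the coefficient of x^14 in (1+x)^14(1+x)^14 = (1+x)^28, i.e. C(28,14) = 40116600.

40116600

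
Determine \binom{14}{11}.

364

C(14,11) = C(14,3) by symmetry.
C(14,3) = (14·13·12) / 3! = 2184 / 6 = 364.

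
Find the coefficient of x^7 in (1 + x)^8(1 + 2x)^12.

Coefficient of x^7 = Σ_{j} C(8,j)·1^j·C(12,7-j)·2^(7-j) for j from 0 to 7.
= 101376 + 473088 + 709632 + 443520 + 123200 + 14784 + 672 + 8 = 1866280.

1866280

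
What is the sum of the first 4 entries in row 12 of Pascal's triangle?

1 + 12 + 66 + 220 = 299.

299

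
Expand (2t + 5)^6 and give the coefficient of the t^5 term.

The general term is C(6,j)·(2t)^j·(5)^(6-j); the t^5 term has j = 5.
C(6,5) = 6.
Coefficient = C(6,5) · 2^5 · 5^1 = 6 · 32 · 5 = 960.

960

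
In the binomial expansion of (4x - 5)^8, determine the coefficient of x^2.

The general term is C(8,j)·(4x)^j·(-5)^(8-j); the x^2 term has j = 2.
C(8,2) = 28.
Coefficient = C(8,2) · 4^2 · (-5)^6 = 28 · 16 · 15625 = 7000000.

7000000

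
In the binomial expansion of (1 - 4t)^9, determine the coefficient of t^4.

32256

The general term is C(9,j)·(1)^j·(-4t)^(9-j); the t^4 term has j = 5.
C(9,5) = 126.
Coefficient = C(9,5) · (-4)^4 = 126 · 256 = 32256.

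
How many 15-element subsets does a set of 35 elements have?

3247943160

C(35,15) = (35·34·33·32·31·30·29·28·27·26·25·24·23·22·21) / 15! = 4247252019052922880000 / 1307674368000 = 3247943160.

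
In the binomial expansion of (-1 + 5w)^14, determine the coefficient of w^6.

46921875

The general term is C(14,j)·(-1)^j·(5w)^(14-j); the w^6 term has j = 8.
C(14,8) = 3003.
Coefficient = C(14,8) · 5^6 = 3003 · 15625 = 46921875.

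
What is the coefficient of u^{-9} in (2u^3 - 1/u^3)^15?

-320320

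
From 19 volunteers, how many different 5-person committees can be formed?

This is C(19,5) = 11628.

11628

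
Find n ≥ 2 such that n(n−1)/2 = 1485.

55

n(n−1)/2 = 1485 ⇒ n(n−1) = 2970. Since 55·54 = 2970, n = 55.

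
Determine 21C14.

116280

C(21,14) = C(21,7) by symmetry.
C(21,7) = (21·20·19·18·17·16·15) / 7! = 586051200 / 5040 = 116280.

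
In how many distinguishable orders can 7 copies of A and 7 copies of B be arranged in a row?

Choose positions for the A's: C(14,7) = 3432.

3432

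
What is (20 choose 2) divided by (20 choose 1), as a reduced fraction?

19/2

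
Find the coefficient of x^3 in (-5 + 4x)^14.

-1137500000000

The general term is C(14,j)·(-5)^j·(4x)^(14-j); the x^3 term has j = 11.
C(14,11) = 364.
Coefficient = C(14,11) · (-5)^11 · 4^3 = 364 · (-48828125) · 64 = -1137500000000.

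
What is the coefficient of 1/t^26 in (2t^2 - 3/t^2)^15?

General term: C(15,j)·(2t^2)^j·(-3/t^2)^(15-j), with t-exponent 2j − 2(15−j) = 4j − 30.
Set 4j − 30 = -26: j = 1.
C(15,1) = 15; 2^1 = 2; (-3)^14 = 4782969.
Coefficient = 15 · 2 · 4782969 = 143489070.

143489070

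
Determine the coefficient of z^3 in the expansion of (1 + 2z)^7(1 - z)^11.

-39

Coefficient of z^3 = Σ_{j} C(7,j)·2^j·C(11,3-j)·(-1)^(3-j) for j from 0 to 3.
= (-165) + 770 + (-924) + 280 = -39.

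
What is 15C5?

3003

C(15,5) = (15·14·13·12·11) / 5! = 360360 / 120 = 3003.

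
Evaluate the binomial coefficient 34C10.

131128140

C(34,10) = (34·33·32·31·30·29·28·27·26·25) / 10! = 475837794432000 / 3628800 = 131128140.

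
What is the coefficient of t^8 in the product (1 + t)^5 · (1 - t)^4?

1

Coefficient of t^8 = Σ_{j} C(5,j)·1^j·C(4,8-j)·(-1)^(8-j) for j from 4 to 5.
= 5 + (-4) = 1.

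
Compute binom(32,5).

C(32,5) = (32·31·30·29·28) / 5! = 24165120 / 120 = 201376.

201376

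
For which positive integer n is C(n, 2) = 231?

n(n−1)/2 = 231 ⇒ n(n−1) = 462. Since 22·21 = 462, n = 22.

22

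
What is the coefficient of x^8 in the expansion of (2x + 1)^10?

11520

The general term is C(10,j)·(2x)^j·(1)^(10-j); the x^8 term has j = 8.
C(10,8) = 45.
Coefficient = C(10,8) · 2^8 = 45 · 256 = 11520.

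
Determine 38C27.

1203322288

C(38,27) = C(38,11) by symmetry.
C(38,11) = (38·37·36·35·34·33·32·31·30·29·28) / 11! = 48032775105638400 / 39916800 = 1203322288.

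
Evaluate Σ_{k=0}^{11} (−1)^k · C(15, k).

The partial alternating sum Σ_{k=0}^{11} (−1)^k C(15,k) = (−1)^11 C(14,11) = -364.

-364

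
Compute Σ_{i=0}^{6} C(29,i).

621616

1 + 29 + 406 + 3654 + 23751 + 118755 + 475020 = 621616.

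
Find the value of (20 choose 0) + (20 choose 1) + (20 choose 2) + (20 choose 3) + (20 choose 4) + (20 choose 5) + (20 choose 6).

60460

1 + 20 + 190 + 1140 + 4845 + 15504 + 38760 = 60460.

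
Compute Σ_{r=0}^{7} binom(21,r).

198440

1 + 21 + 210 + 1330 + 5985 + 20349 + 54264 + 116280 = 198440.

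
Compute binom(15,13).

C(15,13) = C(15,2) by symmetry.
C(15,2) = (15·14) / 2! = 210 / 2 = 105.

105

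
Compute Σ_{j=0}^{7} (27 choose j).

1 + 27 + 351 + 2925 + 17550 + 80730 + 296010 + 888030 = 1285624.

1285624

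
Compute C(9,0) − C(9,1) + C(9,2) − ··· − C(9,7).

-8

The partial alternating sum Σ_{k=0}^{7} (−1)^k C(9,k) = (−1)^7 C(8,7) = -8.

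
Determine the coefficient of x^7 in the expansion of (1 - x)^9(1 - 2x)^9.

-471852

Coefficient of x^7 = Σ_{j} C(9,j)·(-1)^j·C(9,7-j)·(-2)^(7-j) for j from 0 to 7.
= (-4608) + (-48384) + (-145152) + (-169344) + (-84672) + (-18144) + (-1512) + (-36) = -471852.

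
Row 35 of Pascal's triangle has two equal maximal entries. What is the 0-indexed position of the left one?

For odd n = 35, C(35,i) peaks at i = (n−1)/2 and (n+1)/2; the smaller is 17.

17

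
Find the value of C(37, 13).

3562467300

C(37,13) = (37·36·35·34·33·32·31·30·29·28·27·26·25) / 13! = 22183557976419840000 / 6227020800 = 3562467300.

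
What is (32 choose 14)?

471435600

C(32,14) = (32·31·30·29·28·27·26·25·24·23·22·21·20·19) / 14! = 41098950018846720000 / 87178291200 = 471435600.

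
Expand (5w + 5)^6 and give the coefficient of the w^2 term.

234375

The general term is C(6,j)·(5w)^j·(5)^(6-j); the w^2 term has j = 2.
C(6,2) = 15.
Coefficient = C(6,2) · 5^2 · 5^4 = 15 · 25 · 625 = 234375.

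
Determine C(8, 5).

56

C(8,5) = C(8,3) by symmetry.
C(8,3) = (8·7·6) / 3! = 336 / 6 = 56.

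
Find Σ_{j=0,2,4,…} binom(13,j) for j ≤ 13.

Half of (1+1)^13 + (1−1)^13 gives the even-index sum: 2^12 = 4096.

4096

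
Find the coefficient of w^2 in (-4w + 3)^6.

19440

The general term is C(6,j)·(-4w)^j·(3)^(6-j); the w^2 term has j = 2.
C(6,2) = 15.
Coefficient = C(6,2) · (-4)^2 · 3^4 = 15 · 16 · 81 = 19440.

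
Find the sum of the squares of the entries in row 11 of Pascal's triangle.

705432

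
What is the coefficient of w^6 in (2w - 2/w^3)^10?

General term: C(10,j)·(2w)^j·(-2/w^3)^(10-j), with w-exponent 1j − 3(10−j) = 4j − 30.
Set 4j − 30 = 6: j = 9.
C(10,9) = 10; 2^9 = 512; (-2)^1 = -2.
Coefficient = 10 · 512 · (-2) = -10240.

-10240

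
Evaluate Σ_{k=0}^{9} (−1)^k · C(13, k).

-220

The partial alternating sum Σ_{k=0}^{9} (−1)^k C(13,k) = (−1)^9 C(12,9) = -220.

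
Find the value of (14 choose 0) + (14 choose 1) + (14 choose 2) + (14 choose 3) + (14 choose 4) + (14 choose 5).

3473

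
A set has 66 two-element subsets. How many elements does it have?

12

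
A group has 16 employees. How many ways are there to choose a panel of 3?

This is C(16,3) = 560.

560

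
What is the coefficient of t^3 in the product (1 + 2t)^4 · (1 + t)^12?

1068

Coefficient of t^3 = Σ_{j} C(4,j)·2^j·C(12,3-j)·1^(3-j) for j from 0 to 3.
= 220 + 528 + 288 + 32 = 1068.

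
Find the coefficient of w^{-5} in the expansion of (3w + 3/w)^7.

15309

General term: C(7,j)·(3w)^j·(3/w)^(7-j), with w-exponent 1j − 1(7−j) = 2j − 7.
Set 2j − 7 = -5: j = 1.
C(7,1) = 7; 3^1 = 3; 3^6 = 729.
Coefficient = 7 · 3 · 729 = 15309.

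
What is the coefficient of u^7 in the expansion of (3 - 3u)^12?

The general term is C(12,j)·(3)^j·(-3u)^(12-j); the u^7 term has j = 5.
C(12,5) = 792.
Coefficient = C(12,5) · 3^5 · (-3)^7 = 792 · 243 · (-2187) = -420901272.

-420901272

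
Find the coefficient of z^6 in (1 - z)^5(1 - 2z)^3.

146

Coefficient of z^6 = Σ_{j} C(5,j)·(-1)^j·C(3,6-j)·(-2)^(6-j) for j from 3 to 5.
= 80 + 60 + 6 = 146.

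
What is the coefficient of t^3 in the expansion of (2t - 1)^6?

The general term is C(6,j)·(2t)^j·(-1)^(6-j); the t^3 term has j = 3.
C(6,3) = 20.
Coefficient = C(6,3) · 2^3 · (-1)^3 = 20 · 8 · (-1) = -160.

-160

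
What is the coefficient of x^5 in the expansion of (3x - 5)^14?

-950167968750

The general term is C(14,j)·(3x)^j·(-5)^(14-j); the x^5 term has j = 5.
C(14,5) = 2002.
Coefficient = C(14,5) · 3^5 · (-5)^9 = 2002 · 243 · (-1953125) = -950167968750.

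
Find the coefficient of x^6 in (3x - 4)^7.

-20412

The general term is C(7,j)·(3x)^j·(-4)^(7-j); the x^6 term has j = 6.
C(7,6) = 7.
Coefficient = C(7,6) · 3^6 · (-4)^1 = 7 · 729 · (-4) = -20412.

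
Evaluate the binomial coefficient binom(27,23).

C(27,23) = C(27,4) by symmetry.
C(27,4) = (27·26·25·24) / 4! = 421200 / 24 = 17550.

17550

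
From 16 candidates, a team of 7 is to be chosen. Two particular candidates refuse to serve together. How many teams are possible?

All 7-subsets: C(16,7) = 11440. Those containing both fixed elements: C(14,5) = 2002.
11440 − 2002 = 9438.

9438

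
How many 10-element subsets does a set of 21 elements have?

352716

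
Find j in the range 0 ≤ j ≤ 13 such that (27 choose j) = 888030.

C(27,j) increases on 0 ≤ j ≤ 13. C(27,6) = 296010 and C(27,7) = 888030, so j = 7.

7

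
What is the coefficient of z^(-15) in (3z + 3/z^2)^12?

General term: C(12,j)·(3z)^j·(3/z^2)^(12-j), with z-exponent 1j − 2(12−j) = 3j − 24.
Set 3j − 24 = -15: j = 3.
C(12,3) = 220; 3^3 = 27; 3^9 = 19683.
Coefficient = 220 · 27 · 19683 = 116917020.

116917020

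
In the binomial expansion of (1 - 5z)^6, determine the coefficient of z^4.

The general term is C(6,j)·(1)^j·(-5z)^(6-j); the z^4 term has j = 2.
C(6,2) = 15.
Coefficient = C(6,2) · (-5)^4 = 15 · 625 = 9375.

9375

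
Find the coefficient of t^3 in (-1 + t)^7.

35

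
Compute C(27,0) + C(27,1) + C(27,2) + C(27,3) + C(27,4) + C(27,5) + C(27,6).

397594

1 + 27 + 351 + 2925 + 17550 + 80730 + 296010 = 397594.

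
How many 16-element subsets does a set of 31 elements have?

300540195

C(31,16) = C(31,15) by symmetry.
C(31,15) = (31·30·29·28·27·26·25·24·23·22·21·20·19·18·17) / 15! = 393008709555221760000 / 1307674368000 = 300540195.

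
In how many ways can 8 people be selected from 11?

165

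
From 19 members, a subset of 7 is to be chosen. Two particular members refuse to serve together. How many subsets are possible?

44200

All 7-subsets: C(19,7) = 50388. Those containing both fixed elements: C(17,5) = 6188.
50388 − 6188 = 44200.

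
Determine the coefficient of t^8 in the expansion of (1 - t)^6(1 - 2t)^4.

456

Coefficient of t^8 = Σ_{j} C(6,j)·(-1)^j·C(4,8-j)·(-2)^(8-j) for j from 4 to 6.
= 240 + 192 + 24 = 456.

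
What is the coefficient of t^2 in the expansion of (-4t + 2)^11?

The general term is C(11,j)·(-4t)^j·(2)^(11-j); the t^2 term has j = 2.
C(11,2) = 55.
Coefficient = C(11,2) · (-4)^2 · 2^9 = 55 · 16 · 512 = 450560.

450560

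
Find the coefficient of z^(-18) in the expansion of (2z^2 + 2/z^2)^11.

22528

General term: C(11,j)·(2z^2)^j·(2/z^2)^(11-j), with z-exponent 2j − 2(11−j) = 4j − 22.
Set 4j − 22 = -18: j = 1.
C(11,1) = 11; 2^1 = 2; 2^10 = 1024.
Coefficient = 11 · 2 · 1024 = 22528.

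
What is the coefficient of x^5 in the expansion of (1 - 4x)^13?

The general term is C(13,j)·(1)^j·(-4x)^(13-j); the x^5 term has j = 8.
C(13,8) = 1287.
Coefficient = C(13,8) · (-4)^5 = 1287 · (-1024) = -1317888.

-1317888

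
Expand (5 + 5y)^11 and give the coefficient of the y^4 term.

16113281250

The general term is C(11,j)·(5)^j·(5y)^(11-j); the y^4 term has j = 7.
C(11,7) = 330.
Coefficient = C(11,7) · 5^7 · 5^4 = 330 · 78125 · 625 = 16113281250.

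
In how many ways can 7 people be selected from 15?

6435

This is C(15,7) = 6435.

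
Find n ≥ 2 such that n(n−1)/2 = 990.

n(n−1)/2 = 990 ⇒ n(n−1) = 1980. Since 45·44 = 1980, n = 45.

45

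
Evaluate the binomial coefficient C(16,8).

12870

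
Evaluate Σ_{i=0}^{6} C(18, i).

1 + 18 + 153 + 816 + 3060 + 8568 + 18564 = 31180.

31180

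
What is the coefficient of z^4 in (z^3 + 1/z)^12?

495

General term: C(12,j)·(z^3)^j·(1/z)^(12-j), with z-exponent 3j − 1(12−j) = 4j − 12.
Set 4j − 12 = 4: j = 4.
C(12,4) = 495; 1^4 = 1; 1^8 = 1.
Coefficient = 495 · 1 · 1 = 495.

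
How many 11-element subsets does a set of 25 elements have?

4457400

C(25,11) = (25·24·23·22·21·20·19·18·17·16·15) / 11! = 177925144320000 / 39916800 = 4457400.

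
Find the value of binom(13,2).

C(13,2) = (13·12) / 2! = 156 / 2 = 78.

78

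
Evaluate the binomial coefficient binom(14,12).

91

C(14,12) = C(14,2) by symmetry.
C(14,2) = (14·13) / 2! = 182 / 2 = 91.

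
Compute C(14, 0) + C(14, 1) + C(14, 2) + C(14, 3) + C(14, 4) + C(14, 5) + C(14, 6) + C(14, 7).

1 + 14 + 91 + 364 + 1001 + 2002 + 3003 + 3432 = 9908.

9908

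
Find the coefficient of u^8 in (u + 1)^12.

495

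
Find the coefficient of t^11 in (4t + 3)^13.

2944401408

The general term is C(13,j)·(4t)^j·(3)^(13-j); the t^11 term has j = 11.
C(13,11) = 78.
Coefficient = C(13,11) · 4^11 · 3^2 = 78 · 4194304 · 9 = 2944401408.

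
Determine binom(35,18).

C(35,18) = C(35,17) by symmetry.
C(35,17) = (35·34·33·32·31·30·29·28·27·26·25·24·23·22·21·20·19) / 17! = 1613955767240110694400000 / 355687428096000 = 4537567650.

4537567650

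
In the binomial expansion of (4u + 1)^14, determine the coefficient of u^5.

2050048

The general term is C(14,j)·(4u)^j·(1)^(14-j); the u^5 term has j = 5.
C(14,5) = 2002.
Coefficient = C(14,5) · 4^5 = 2002 · 1024 = 2050048.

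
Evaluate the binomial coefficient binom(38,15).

15471286560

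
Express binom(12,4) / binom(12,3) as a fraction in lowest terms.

9/4

C(n,k+1)/C(n,k) = (n−k)/(k+1) = (12−3)/(3+1) = 9/4.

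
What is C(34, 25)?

52451256

C(34,25) = C(34,9) by symmetry.
C(34,9) = (34·33·32·31·30·29·28·27·26) / 9! = 19033511777280 / 362880 = 52451256.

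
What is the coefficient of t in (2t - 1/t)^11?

-29568

General term: C(11,j)·(2t)^j·(-1/t)^(11-j), with t-exponent 1j − 1(11−j) = 2j − 11.
Set 2j − 11 = 1: j = 6.
C(11,6) = 462; 2^6 = 64; (-1)^5 = -1.
Coefficient = 462 · 64 · (-1) = -29568.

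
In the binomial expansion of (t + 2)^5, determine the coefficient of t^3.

40

The general term is C(5,j)·(t)^j·(2)^(5-j); the t^3 term has j = 3.
C(5,3) = 10.
Coefficient = C(5,3) · 2^2 = 10 · 4 = 40.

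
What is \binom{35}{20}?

C(35,20) = C(35,15) by symmetry.
C(35,15) = (35·34·33·32·31·30·29·28·27·26·25·24·23·22·21) / 15! = 4247252019052922880000 / 1307674368000 = 3247943160.

3247943160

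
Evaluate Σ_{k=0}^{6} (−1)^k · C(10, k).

The partial alternating sum Σ_{k=0}^{6} (−1)^k C(10,k) = (−1)^6 C(9,6) = 84.

84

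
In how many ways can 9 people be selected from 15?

5005

This is C(15,9) = 5005.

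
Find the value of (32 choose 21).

129024480

C(32,21) = C(32,11) by symmetry.
C(32,11) = (32·31·30·29·28·27·26·25·24·23·22) / 11! = 5150244363264000 / 39916800 = 129024480.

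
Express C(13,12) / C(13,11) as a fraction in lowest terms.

1/6

C(n,k+1)/C(n,k) = (n−k)/(k+1) = (13−11)/(11+1) = 2/12 = 1/6.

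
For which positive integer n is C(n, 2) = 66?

12

n(n−1)/2 = 66 ⇒ n(n−1) = 132. Since 12·11 = 132, n = 12.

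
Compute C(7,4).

C(7,4) = C(7,3) by symmetry.
C(7,3) = (7·6·5) / 3! = 210 / 6 = 35.

35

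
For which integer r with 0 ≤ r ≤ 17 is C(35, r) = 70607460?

9

C(35,r) increases on 0 ≤ r ≤ 17. C(35,8) = 23535820 and C(35,9) = 70607460, so r = 9.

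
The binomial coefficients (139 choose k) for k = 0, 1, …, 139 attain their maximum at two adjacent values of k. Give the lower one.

69

For odd n = 139, C(139,k) peaks at k = (n−1)/2 and (n+1)/2; the lower is 69.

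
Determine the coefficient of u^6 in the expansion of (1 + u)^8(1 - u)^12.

104

Coefficient of u^6 = Σ_{j} C(8,j)·1^j·C(12,6-j)·(-1)^(6-j) for j from 0 to 6.
= 924 + (-6336) + 13860 + (-12320) + 4620 + (-672) + 28 = 104.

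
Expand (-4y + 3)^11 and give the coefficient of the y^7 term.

-437944320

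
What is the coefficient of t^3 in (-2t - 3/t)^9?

-145152

General term: C(9,j)·(-2t)^j·(-3/t)^(9-j), with t-exponent 1j − 1(9−j) = 2j − 9.
Set 2j − 9 = 3: j = 6.
C(9,6) = 84; (-2)^6 = 64; (-3)^3 = -27.
Coefficient = 84 · 64 · (-27) = -145152.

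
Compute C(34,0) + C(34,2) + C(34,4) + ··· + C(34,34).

8589934592

Half of (1+1)^34 + (1−1)^34 gives the even-index sum: 2^33 = 8589934592.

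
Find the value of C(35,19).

C(35,19) = C(35,16) by symmetry.
C(35,16) = (35·34·33·32·31·30·29·28·27·26·25·24·23·22·21·20) / 16! = 84945040381058457600000 / 20922789888000 = 4059928950.

4059928950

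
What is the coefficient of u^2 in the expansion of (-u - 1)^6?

15

The general term is C(6,j)·(-u)^j·(-1)^(6-j); the u^2 term has j = 2.
C(6,2) = 15.
Coefficient = C(6,2) = 15.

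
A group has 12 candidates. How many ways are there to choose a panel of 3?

This is C(12,3) = 220.

220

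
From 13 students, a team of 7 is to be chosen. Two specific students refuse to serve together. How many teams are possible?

1254

All 7-subsets: C(13,7) = 1716. Those containing both fixed elements: C(11,5) = 462.
1716 − 462 = 1254.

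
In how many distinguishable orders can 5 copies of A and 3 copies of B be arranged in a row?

56

Choose positions for the A's: C(8,5) = 56.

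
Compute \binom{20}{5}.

C(20,5) = (20·19·18·17·16) / 5! = 1860480 / 120 = 15504.

15504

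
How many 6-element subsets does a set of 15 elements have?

5005

C(15,6) = (15·14·13·12·11·10) / 6! = 3603600 / 720 = 5005.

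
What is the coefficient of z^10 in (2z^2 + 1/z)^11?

General term: C(11,j)·(2z^2)^j·(1/z)^(11-j), with z-exponent 2j − 1(11−j) = 3j − 11.
Set 3j − 11 = 10: j = 7.
C(11,7) = 330; 2^7 = 128; 1^4 = 1.
Coefficient = 330 · 128 · 1 = 42240.

42240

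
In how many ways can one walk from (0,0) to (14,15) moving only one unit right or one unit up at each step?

77558760

Each path is a sequence of 29 steps with 14 rights: C(29,14) = 77558760.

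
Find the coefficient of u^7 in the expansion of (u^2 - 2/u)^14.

General term: C(14,j)·(u^2)^j·(-2/u)^(14-j), with u-exponent 2j − 1(14−j) = 3j − 14.
Set 3j − 14 = 7: j = 7.
C(14,7) = 3432; 1^7 = 1; (-2)^7 = -128.
Coefficient = 3432 · 1 · (-128) = -439296.

-439296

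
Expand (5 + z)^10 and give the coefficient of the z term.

19531250

The general term is C(10,j)·(5)^j·(z)^(10-j); the z^1 term has j = 9.
C(10,9) = 10.
Coefficient = C(10,9) · 5^9 = 10 · 1953125 = 19531250.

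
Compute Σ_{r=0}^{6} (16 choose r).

1 + 16 + 120 + 560 + 1820 + 4368 + 8008 = 14893.

14893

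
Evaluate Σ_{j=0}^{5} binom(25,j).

1 + 25 + 300 + 2300 + 12650 + 53130 = 68406.

68406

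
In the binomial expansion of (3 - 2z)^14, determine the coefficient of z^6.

The general term is C(14,j)·(3)^j·(-2z)^(14-j); the z^6 term has j = 8.
C(14,8) = 3003.
Coefficient = C(14,8) · 3^8 · (-2)^6 = 3003 · 6561 · 64 = 1260971712.

1260971712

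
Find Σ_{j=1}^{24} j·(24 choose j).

Since j·C(24,j) = 24·C(23,j−1), the sum is 24·2^23 = 24·8388608 = 201326592.

201326592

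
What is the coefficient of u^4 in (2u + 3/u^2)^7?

General term: C(7,j)·(2u)^j·(3/u^2)^(7-j), with u-exponent 1j − 2(7−j) = 3j − 14.
Set 3j − 14 = 4: j = 6.
C(7,6) = 7; 2^6 = 64; 3^1 = 3.
Coefficient = 7 · 64 · 3 = 1344.

1344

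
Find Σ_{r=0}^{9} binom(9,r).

Setting x = 1 in (1+x)^9 gives Σ C(9,r) = 2^9 = 512.

512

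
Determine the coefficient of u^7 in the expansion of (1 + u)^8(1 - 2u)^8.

328

Coefficient of u^7 = Σ_{j} C(8,j)·1^j·C(8,7-j)·(-2)^(7-j) for j from 0 to 7.
= (-1024) + 14336 + (-50176) + 62720 + (-31360) + 6272 + (-448) + 8 = 328.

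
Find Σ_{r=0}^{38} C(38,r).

The entries of row 38 sum to 2^38 = 274877906944.

274877906944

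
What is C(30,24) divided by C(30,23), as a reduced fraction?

7/24

C(n,k+1)/C(n,k) = (n−k)/(k+1) = (30−23)/(23+1) = 7/24.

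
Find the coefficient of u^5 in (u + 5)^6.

The general term is C(6,j)·(u)^j·(5)^(6-j); the u^5 term has j = 5.
C(6,5) = 6.
Coefficient = C(6,5) · 5^1 = 6 · 5 = 30.

30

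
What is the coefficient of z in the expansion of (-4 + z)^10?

The general term is C(10,j)·(-4)^j·(z)^(10-j); the z^1 term has j = 9.
C(10,9) = 10.
Coefficient = C(10,9) · (-4)^9 = 10 · (-262144) = -2621440.

-2621440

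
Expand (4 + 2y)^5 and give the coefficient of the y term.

2560

The general term is C(5,j)·(4)^j·(2y)^(5-j); the y^1 term has j = 4.
C(5,4) = 5.
Coefficient = C(5,4) · 4^4 · 2^1 = 5 · 256 · 2 = 2560.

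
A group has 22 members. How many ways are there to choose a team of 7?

170544

This is C(22,7) = 170544.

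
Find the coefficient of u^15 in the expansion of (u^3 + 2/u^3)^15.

General term: C(15,j)·(u^3)^j·(2/u^3)^(15-j), with u-exponent 3j − 3(15−j) = 6j − 45.
Set 6j − 45 = 15: j = 10.
C(15,10) = 3003; 1^10 = 1; 2^5 = 32.
Coefficient = 3003 · 1 · 32 = 96096.

96096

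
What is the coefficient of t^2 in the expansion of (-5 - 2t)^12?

The general term is C(12,j)·(-5)^j·(-2t)^(12-j); the t^2 term has j = 10.
C(12,10) = 66.
Coefficient = C(12,10) · (-5)^10 · (-2)^2 = 66 · 9765625 · 4 = 2578125000.

2578125000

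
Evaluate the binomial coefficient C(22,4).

7315

C(22,4) = (22·21·20·19) / 4! = 175560 / 24 = 7315.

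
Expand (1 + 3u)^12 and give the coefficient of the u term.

The general term is C(12,j)·(1)^j·(3u)^(12-j); the u^1 term has j = 11.
C(12,11) = 12.
Coefficient = C(12,11) · 3^1 = 12 · 3 = 36.

36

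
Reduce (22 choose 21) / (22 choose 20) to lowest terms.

C(n,k+1)/C(n,k) = (n−k)/(k+1) = (22−20)/(20+1) = 2/21.

2/21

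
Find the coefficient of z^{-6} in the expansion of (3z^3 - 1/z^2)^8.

General term: C(8,j)·(3z^3)^j·(-1/z^2)^(8-j), with z-exponent 3j − 2(8−j) = 5j − 16.
Set 5j − 16 = -6: j = 2.
C(8,2) = 28; 3^2 = 9; (-1)^6 = 1.
Coefficient = 28 · 9 · 1 = 252.

252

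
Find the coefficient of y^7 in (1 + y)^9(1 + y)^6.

Coefficient of y^7 = Σ_{j} C(9,j)·C(6,7-j) for j from 1 to 7.
= 9 + 216 + 1260 + 2520 + 1890 + 504 + 36 = 6435.

6435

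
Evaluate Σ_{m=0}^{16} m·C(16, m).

Since m·C(16,m) = 16·C(15,m−1), the sum is 16·2^15 = 16·32768 = 524288.

524288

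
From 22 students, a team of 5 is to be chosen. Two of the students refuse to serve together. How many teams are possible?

All 5-subsets: C(22,5) = 26334. Those containing both fixed elements: C(20,3) = 1140.
26334 − 1140 = 25194.

25194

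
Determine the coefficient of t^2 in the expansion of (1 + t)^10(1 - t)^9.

-9

Coefficient of t^2 = Σ_{j} C(10,j)·1^j·C(9,2-j)·(-1)^(2-j) for j from 0 to 2.
= 36 + (-90) + 45 = -9.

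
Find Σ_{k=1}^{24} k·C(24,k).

Differentiating (1+x)^24 and setting x=1: Σ k·C(24,k) = 24·2^23 = 201326592.

201326592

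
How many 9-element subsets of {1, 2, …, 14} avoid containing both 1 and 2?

1210

All 9-subsets: C(14,9) = 2002. Those containing both fixed elements: C(12,7) = 792.
2002 − 792 = 1210.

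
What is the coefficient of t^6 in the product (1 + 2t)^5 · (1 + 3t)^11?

Coefficient of t^6 = Σ_{j} C(5,j)·2^j·C(11,6-j)·3^(6-j) for j from 0 to 5.
= 336798 + 1122660 + 1069200 + 356400 + 39600 + 1056 = 2925714.

2925714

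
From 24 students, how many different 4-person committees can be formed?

10626

This is C(24,4) = 10626.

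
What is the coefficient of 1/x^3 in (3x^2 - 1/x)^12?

-5940

General term: C(12,j)·(3x^2)^j·(-1/x)^(12-j), with x-exponent 2j − 1(12−j) = 3j − 12.
Set 3j − 12 = -3: j = 3.
C(12,3) = 220; 3^3 = 27; (-1)^9 = -1.
Coefficient = 220 · 27 · (-1) = -5940.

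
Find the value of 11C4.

330

C(11,4) = (11·10·9·8) / 4! = 7920 / 24 = 330.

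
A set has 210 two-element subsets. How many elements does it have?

n(n−1)/2 = 210 ⇒ n(n−1) = 420. Since 21·20 = 420, n = 21.

21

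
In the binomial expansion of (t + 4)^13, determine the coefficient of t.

218103808

The general term is C(13,j)·(t)^j·(4)^(13-j); the t^1 term has j = 1.
C(13,1) = 13.
Coefficient = C(13,1) · 4^12 = 13 · 16777216 = 218103808.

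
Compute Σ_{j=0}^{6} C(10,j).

848

1 + 10 + 45 + 120 + 210 + 252 + 210 = 848.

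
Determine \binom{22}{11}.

C(22,11) = (22·21·20·19·18·17·16·15·14·13·12) / 11! = 28158588057600 / 39916800 = 705432.

705432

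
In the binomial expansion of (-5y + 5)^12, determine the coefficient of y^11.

The general term is C(12,j)·(-5y)^j·(5)^(12-j); the y^11 term has j = 11.
C(12,11) = 12.
Coefficient = C(12,11) · (-5)^11 · 5^1 = 12 · (-48828125) · 5 = -2929687500.

-2929687500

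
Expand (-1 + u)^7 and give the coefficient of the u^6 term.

The general term is C(7,j)·(-1)^j·(u)^(7-j); the u^6 term has j = 1.
C(7,1) = 7.
Coefficient = C(7,1) · (-1)^1 = 7 · (-1) = -7.

-7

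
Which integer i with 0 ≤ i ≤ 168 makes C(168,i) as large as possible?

C(168,i) is maximized at i = 168/2 = 84.

84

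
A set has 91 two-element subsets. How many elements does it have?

n(n−1)/2 = 91 ⇒ n(n−1) = 182. Since 14·13 = 182, n = 14.

14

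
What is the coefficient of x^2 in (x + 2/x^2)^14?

General term: C(14,j)·(x)^j·(2/x^2)^(14-j), with x-exponent 1j − 2(14−j) = 3j − 28.
Set 3j − 28 = 2: j = 10.
C(14,10) = 1001; 1^10 = 1; 2^4 = 16.
Coefficient = 1001 · 1 · 16 = 16016.

16016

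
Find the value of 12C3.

C(12,3) = (12·11·10) / 3! = 1320 / 6 = 220.

220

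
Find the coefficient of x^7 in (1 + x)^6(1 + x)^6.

Coefficient of x^7 = Σ_{j} C(6,j)·C(6,7-j) for j from 1 to 6.
= 6 + 90 + 300 + 300 + 90 + 6 = 792.

792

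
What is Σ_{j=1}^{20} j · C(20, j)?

Since j·C(20,j) = 20·C(19,j−1), the sum is 20·2^19 = 20·524288 = 10485760.

10485760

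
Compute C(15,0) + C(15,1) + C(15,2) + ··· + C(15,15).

32768

The entries of row 15 sum to 2^15 = 32768.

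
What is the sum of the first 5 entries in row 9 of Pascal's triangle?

1 + 9 + 36 + 84 + 126 = 256.

256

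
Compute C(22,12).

646646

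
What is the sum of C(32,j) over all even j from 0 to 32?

Half of (1+1)^32 + (1−1)^32 gives the even-index sum: 2^31 = 2147483648.

2147483648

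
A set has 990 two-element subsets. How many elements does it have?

45

n(n−1)/2 = 990 ⇒ n(n−1) = 1980. Since 45·44 = 1980, n = 45.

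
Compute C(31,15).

300540195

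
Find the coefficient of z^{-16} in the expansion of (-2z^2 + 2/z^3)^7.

General term: C(7,j)·(-2z^2)^j·(2/z^3)^(7-j), with z-exponent 2j − 3(7−j) = 5j − 21.
Set 5j − 21 = -16: j = 1.
C(7,1) = 7; (-2)^1 = -2; 2^6 = 64.
Coefficient = 7 · (-2) · 64 = -896.

-896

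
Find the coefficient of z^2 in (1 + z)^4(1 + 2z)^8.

182

Coefficient of z^2 = Σ_{j} C(4,j)·1^j·C(8,2-j)·2^(2-j) for j from 0 to 2.
= 112 + 64 + 6 = 182.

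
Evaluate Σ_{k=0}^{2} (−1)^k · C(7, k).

The partial alternating sum Σ_{k=0}^{2} (−1)^k C(7,k) = (−1)^2 C(6,2) = 15.

15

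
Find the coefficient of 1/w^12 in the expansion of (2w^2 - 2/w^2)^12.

-901120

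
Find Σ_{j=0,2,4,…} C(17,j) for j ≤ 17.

Even-j terms of row 17 sum to 2^16 = 65536.

65536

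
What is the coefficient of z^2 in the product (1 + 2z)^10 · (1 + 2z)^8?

(1 + 2z)^10(1 + 2z)^8 = (1 + 2z)^18, so the coefficient of z^2 is C(18,2)·2^2 = 153·4 = 612.

612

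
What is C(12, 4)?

C(12,4) = (12·11·10·9) / 4! = 11880 / 24 = 495.

495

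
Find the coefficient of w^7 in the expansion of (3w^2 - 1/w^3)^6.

-1458

General term: C(6,j)·(3w^2)^j·(-1/w^3)^(6-j), with w-exponent 2j − 3(6−j) = 5j − 18.
Set 5j − 18 = 7: j = 5.
C(6,5) = 6; 3^5 = 243; (-1)^1 = -1.
Coefficient = 6 · 243 · (-1) = -1458.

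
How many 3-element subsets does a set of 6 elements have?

20

C(6,3) = (6·5·4) / 3! = 120 / 6 = 20.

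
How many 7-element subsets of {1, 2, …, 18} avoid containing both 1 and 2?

All 7-subsets: C(18,7) = 31824. Those containing both fixed elements: C(16,5) = 4368.
31824 − 4368 = 27456.

27456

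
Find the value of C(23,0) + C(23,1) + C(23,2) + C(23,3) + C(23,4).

10903

1 + 23 + 253 + 1771 + 8855 = 10903.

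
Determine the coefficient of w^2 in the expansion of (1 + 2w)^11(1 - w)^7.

87

Coefficient of w^2 = Σ_{j} C(11,j)·2^j·C(7,2-j)·(-1)^(2-j) for j from 0 to 2.
= 21 + (-154) + 220 = 87.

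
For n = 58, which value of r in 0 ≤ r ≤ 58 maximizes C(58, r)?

29

C(58,r) is maximized at r = 58/2 = 29.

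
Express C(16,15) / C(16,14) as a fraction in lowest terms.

C(n,k+1)/C(n,k) = (n−k)/(k+1) = (16−14)/(14+1) = 2/15.

2/15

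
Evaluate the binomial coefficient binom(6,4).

15

C(6,4) = C(6,2) by symmetry.
C(6,2) = (6·5) / 2! = 30 / 2 = 15.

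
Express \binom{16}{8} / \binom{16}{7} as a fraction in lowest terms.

C(n,k+1)/C(n,k) = (n−k)/(k+1) = (16−7)/(7+1) = 9/8.

9/8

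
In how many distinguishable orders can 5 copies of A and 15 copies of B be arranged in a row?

Choose positions for the A's: C(20,5) = 15504.

15504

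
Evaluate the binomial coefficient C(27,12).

C(27,12) = (27·26·25·24·23·22·21·20·19·18·17·16) / 12! = 8326896754176000 / 479001600 = 17383860.

17383860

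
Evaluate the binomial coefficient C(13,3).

286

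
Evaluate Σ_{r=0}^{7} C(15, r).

16384

1 + 15 + 105 + 455 + 1365 + 3003 + 5005 + 6435 = 16384.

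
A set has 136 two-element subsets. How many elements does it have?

17

n(n−1)/2 = 136 ⇒ n(n−1) = 272. Since 17·16 = 272, n = 17.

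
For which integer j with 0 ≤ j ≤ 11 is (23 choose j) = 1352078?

C(23,j) increases on 0 ≤ j ≤ 11. C(23,10) = 1144066 and C(23,11) = 1352078, so j = 11.

11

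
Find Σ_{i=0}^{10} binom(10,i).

The entries of row 10 sum to 2^10 = 1024.

1024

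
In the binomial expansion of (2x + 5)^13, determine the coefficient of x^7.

The general term is C(13,j)·(2x)^j·(5)^(13-j); the x^7 term has j = 7.
C(13,7) = 1716.
Coefficient = C(13,7) · 2^7 · 5^6 = 1716 · 128 · 15625 = 3432000000.

3432000000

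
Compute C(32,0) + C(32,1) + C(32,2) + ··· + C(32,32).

4294967296

The entries of row 32 sum to 2^32 = 4294967296.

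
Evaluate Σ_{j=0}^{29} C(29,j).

The entries of row 29 sum to 2^29 = 536870912.

536870912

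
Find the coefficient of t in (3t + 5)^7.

The general term is C(7,j)·(3t)^j·(5)^(7-j); the t^1 term has j = 1.
C(7,1) = 7.
Coefficient = C(7,1) · 3^1 · 5^6 = 7 · 3 · 15625 = 328125.

328125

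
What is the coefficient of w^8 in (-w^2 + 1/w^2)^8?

General term: C(8,j)·(-w^2)^j·(1/w^2)^(8-j), with w-exponent 2j − 2(8−j) = 4j − 16.
Set 4j − 16 = 8: j = 6.
C(8,6) = 28; (-1)^6 = 1; 1^2 = 1.
Coefficient = 28 · 1 · 1 = 28.

28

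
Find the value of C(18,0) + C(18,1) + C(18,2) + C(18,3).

1 + 18 + 153 + 816 = 988.

988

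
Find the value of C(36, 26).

254186856

C(36,26) = C(36,10) by symmetry.
C(36,10) = (36·35·34·33·32·31·30·29·28·27) / 10! = 922393263052800 / 3628800 = 254186856.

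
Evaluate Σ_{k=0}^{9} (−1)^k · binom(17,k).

-11440

The partial alternating sum Σ_{k=0}^{9} (−1)^k C(17,k) = (−1)^9 C(16,9) = -11440.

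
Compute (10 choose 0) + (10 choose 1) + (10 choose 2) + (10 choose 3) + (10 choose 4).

386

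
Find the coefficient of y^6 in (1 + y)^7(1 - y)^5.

Coefficient of y^6 = Σ_{j} C(7,j)·1^j·C(5,6-j)·(-1)^(6-j) for j from 1 to 6.
= (-7) + 105 + (-350) + 350 + (-105) + 7 = 0.

0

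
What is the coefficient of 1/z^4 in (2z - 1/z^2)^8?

General term: C(8,j)·(2z)^j·(-1/z^2)^(8-j), with z-exponent 1j − 2(8−j) = 3j − 16.
Set 3j − 16 = -4: j = 4.
C(8,4) = 70; 2^4 = 16; (-1)^4 = 1.
Coefficient = 70 · 16 · 1 = 1120.

1120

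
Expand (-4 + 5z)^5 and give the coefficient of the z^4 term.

-12500

The general term is C(5,j)·(-4)^j·(5z)^(5-j); the z^4 term has j = 1.
C(5,1) = 5.
Coefficient = C(5,1) · (-4)^1 · 5^4 = 5 · (-4) · 625 = -12500.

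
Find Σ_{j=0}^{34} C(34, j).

17179869184

The entries of row 34 sum to 2^34 = 17179869184.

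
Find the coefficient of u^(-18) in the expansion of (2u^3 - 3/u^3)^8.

-34992

General term: C(8,j)·(2u^3)^j·(-3/u^3)^(8-j), with u-exponent 3j − 3(8−j) = 6j − 24.
Set 6j − 24 = -18: j = 1.
C(8,1) = 8; 2^1 = 2; (-3)^7 = -2187.
Coefficient = 8 · 2 · (-2187) = -34992.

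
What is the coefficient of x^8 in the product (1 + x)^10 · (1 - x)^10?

210

Coefficient of x^8 = Σ_{j} C(10,j)·1^j·C(10,8-j)·(-1)^(8-j) for j from 0 to 8.
= 45 + (-1200) + 9450 + (-30240) + 44100 + (-30240) + 9450 + (-1200) + 45 = 210.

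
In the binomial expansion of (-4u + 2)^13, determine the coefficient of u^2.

The general term is C(13,j)·(-4u)^j·(2)^(13-j); the u^2 term has j = 2.
C(13,2) = 78.
Coefficient = C(13,2) · (-4)^2 · 2^11 = 78 · 16 · 2048 = 2555904.

2555904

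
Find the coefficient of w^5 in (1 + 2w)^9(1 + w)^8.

Coefficient of w^5 = Σ_{j} C(9,j)·2^j·C(8,5-j)·1^(5-j) for j from 0 to 5.
= 56 + 1260 + 8064 + 18816 + 16128 + 4032 = 48356.

48356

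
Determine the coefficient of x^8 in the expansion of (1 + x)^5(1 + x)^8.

(1 + x)^5(1 + x)^8 = (1 + x)^13, so the coefficient of x^8 is C(13,8)·1^8 = 1287·1 = 1287.

1287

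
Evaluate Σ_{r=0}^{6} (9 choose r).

466

1 + 9 + 36 + 84 + 126 + 126 + 84 = 466.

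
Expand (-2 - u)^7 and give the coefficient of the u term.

-448

The general term is C(7,j)·(-2)^j·(-u)^(7-j); the u^1 term has j = 6.
C(7,6) = 7.
Coefficient = C(7,6) · (-2)^6 · (-1)^1 = 7 · 64 · (-1) = -448.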